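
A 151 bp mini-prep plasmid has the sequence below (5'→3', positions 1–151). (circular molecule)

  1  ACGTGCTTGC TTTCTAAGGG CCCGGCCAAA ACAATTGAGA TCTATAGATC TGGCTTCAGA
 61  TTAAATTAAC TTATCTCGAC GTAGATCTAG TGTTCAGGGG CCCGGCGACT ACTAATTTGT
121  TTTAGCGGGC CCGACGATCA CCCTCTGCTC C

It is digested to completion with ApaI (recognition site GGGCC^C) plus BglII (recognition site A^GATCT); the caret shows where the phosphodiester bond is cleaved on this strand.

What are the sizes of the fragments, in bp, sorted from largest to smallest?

ApaI sites (GGGCCC) start at positions 18, 98, 127.
ApaI cuts after base 5 of each site (before the last base), so after positions 22, 102, 131.
BglII sites (AGATCT) start at positions 38, 46, 83.
BglII cuts after the first base of each site, so after positions 38, 46, 83.
Combined cut positions: 22, 38, 46, 83, 102, 131.
Circular molecule, 6 cuts → 6 fragments:
  23–38 → 16 bp
  39–46 → 8 bp
  47–83 → 37 bp
  84–102 → 19 bp
  103–131 → 29 bp
  132–151 then 1–22 → 20 + 22 = 42 bp
Sorted largest to smallest: 42, 37, 29, 19, 16, 8 bp.

42, 37, 29, 19, 16, 8 bp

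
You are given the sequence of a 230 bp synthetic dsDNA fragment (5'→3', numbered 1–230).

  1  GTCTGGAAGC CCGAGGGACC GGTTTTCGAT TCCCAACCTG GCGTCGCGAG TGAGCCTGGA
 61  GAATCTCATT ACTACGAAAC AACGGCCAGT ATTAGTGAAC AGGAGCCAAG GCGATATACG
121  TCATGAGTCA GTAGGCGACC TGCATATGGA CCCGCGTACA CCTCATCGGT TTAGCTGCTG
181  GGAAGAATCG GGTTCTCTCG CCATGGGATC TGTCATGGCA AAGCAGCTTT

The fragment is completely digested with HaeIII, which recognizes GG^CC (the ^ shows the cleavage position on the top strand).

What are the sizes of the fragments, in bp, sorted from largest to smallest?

The HaeIII site (GGCC) starts at position 84.
HaeIII cuts after base 2 of each site, so after position 85.
Linear molecule, 1 cut → 2 fragments:
  1–85 → 85 bp
  86–230 → 145 bp
Sorted largest to smallest: 145, 85 bp.

145, 85 bp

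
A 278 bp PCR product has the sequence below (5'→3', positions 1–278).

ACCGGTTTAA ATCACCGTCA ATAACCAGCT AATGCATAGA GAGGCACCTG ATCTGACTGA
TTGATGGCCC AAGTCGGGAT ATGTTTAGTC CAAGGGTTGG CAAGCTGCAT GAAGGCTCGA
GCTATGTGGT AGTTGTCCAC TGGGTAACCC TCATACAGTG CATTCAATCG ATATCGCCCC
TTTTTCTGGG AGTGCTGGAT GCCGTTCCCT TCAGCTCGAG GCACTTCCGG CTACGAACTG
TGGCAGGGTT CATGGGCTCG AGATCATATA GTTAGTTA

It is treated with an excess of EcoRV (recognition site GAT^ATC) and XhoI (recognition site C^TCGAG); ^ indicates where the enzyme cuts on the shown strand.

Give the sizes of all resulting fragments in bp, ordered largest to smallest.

116, 56, 43, 42, 21 bp

The EcoRV site (GATATC) starts at position 170.
EcoRV cuts after base 3 of each site, so after position 172.
XhoI sites (CTCGAG) start at positions 116, 215, 257.
XhoI cuts after the first base of each site, so after positions 116, 215, 257.
Combined cut positions: 116, 172, 215, 257.
Linear molecule, 4 cuts → 5 fragments:
  1–116 → 116 bp
  117–172 → 56 bp
  173–215 → 43 bp
  216–257 → 42 bp
  258–278 → 21 bp
Sorted largest to smallest: 116, 56, 43, 42, 21 bp.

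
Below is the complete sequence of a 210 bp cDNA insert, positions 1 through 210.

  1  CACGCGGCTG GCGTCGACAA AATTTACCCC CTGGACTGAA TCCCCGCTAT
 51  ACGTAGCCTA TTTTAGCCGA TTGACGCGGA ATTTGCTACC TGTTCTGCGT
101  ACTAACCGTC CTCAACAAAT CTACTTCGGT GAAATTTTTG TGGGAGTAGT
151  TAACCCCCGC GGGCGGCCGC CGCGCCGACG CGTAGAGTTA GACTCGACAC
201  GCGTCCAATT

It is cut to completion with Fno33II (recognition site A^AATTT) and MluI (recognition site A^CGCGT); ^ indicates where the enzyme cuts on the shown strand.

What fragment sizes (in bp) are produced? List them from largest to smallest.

112, 46, 21, 20, 11 bp

Fno33II sites (AAATTT) start at positions 20, 132.
Fno33II cuts after the first base of each site, so after positions 20, 132.
MluI sites (ACGCGT) start at positions 178, 199.
MluI cuts after the first base of each site, so after positions 178, 199.
Combined cut positions: 20, 132, 178, 199.
Linear molecule, 4 cuts → 5 fragments:
  1–20 → 20 bp
  21–132 → 112 bp
  133–178 → 46 bp
  179–199 → 21 bp
  200–210 → 11 bp
Sorted largest to smallest: 112, 46, 21, 20, 11 bp.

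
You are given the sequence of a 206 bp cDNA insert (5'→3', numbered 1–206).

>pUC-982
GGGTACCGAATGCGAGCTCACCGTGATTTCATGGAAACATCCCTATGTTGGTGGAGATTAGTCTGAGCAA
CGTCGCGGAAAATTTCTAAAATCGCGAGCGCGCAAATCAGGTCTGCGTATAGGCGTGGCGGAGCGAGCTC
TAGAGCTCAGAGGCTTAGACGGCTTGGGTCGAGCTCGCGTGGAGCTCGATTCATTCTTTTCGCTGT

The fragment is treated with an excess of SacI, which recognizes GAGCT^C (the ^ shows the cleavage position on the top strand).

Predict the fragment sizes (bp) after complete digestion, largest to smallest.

SacI sites (GAGCTC) start at positions 14, 135, 143, 171, 182.
SacI cuts after base 5 of each site (before the last base), so after positions 18, 139, 147, 175, 186.
Linear molecule, 5 cuts → 6 fragments:
  1–18 → 18 bp
  19–139 → 121 bp
  140–147 → 8 bp
  148–175 → 28 bp
  176–186 → 11 bp
  187–206 → 20 bp
Sorted largest to smallest: 121, 28, 20, 18, 11, 8 bp.

121, 28, 20, 18, 11, 8 bp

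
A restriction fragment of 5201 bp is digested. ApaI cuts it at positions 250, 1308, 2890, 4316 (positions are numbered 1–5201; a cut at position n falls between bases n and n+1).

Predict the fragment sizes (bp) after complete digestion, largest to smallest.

1582, 1426, 1058, 885, 250 bp

Linear molecule, 4 cuts → 5 fragments:
  250 − 0 = 250 bp
  1308 − 250 = 1058 bp
  2890 − 1308 = 1582 bp
  4316 − 2890 = 1426 bp
  5201 − 4316 = 885 bp
Sorted largest to smallest: 1582, 1426, 1058, 885, 250 bp.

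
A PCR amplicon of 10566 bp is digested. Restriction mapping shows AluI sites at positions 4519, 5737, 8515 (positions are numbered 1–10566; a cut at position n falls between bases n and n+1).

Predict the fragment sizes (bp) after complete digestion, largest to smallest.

4519, 2778, 2051, 1218 bp

Linear molecule, 3 cuts → 4 fragments:
  4519 − 0 = 4519 bp
  5737 − 4519 = 1218 bp
  8515 − 5737 = 2778 bp
  10566 − 8515 = 2051 bp
Sorted largest to smallest: 4519, 2778, 2051, 1218 bp.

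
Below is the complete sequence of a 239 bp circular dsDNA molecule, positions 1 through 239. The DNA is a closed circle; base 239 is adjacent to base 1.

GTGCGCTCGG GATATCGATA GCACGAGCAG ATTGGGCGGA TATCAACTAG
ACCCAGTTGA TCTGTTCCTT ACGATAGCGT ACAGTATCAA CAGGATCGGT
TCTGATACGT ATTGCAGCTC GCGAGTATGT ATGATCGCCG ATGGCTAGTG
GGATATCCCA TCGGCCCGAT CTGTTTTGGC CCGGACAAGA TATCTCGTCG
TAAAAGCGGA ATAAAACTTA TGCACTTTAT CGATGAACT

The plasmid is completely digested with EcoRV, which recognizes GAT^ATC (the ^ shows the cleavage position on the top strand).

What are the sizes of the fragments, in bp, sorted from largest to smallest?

EcoRV sites (GATATC) start at positions 11, 39, 152, 189.
EcoRV cuts after base 3 of each site, so after positions 13, 41, 154, 191.
Circular molecule, 4 cuts → 4 fragments:
  14–41 → 28 bp
  42–154 → 113 bp
  155–191 → 37 bp
  192–239 then 1–13 → 48 + 13 = 61 bp
Sorted largest to smallest: 113, 61, 37, 28 bp.

113, 61, 37, 28 bp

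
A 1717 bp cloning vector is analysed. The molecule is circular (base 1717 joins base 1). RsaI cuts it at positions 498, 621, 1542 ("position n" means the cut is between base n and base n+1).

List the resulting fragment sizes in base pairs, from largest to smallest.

Circular molecule, 3 cuts → 3 fragments:
  621 − 498 = 123 bp
  1542 − 621 = 921 bp
  wrap: 1717 − 1542 + 498 = 673 bp
Sorted largest to smallest: 921, 673, 123 bp.

921, 673, 123 bp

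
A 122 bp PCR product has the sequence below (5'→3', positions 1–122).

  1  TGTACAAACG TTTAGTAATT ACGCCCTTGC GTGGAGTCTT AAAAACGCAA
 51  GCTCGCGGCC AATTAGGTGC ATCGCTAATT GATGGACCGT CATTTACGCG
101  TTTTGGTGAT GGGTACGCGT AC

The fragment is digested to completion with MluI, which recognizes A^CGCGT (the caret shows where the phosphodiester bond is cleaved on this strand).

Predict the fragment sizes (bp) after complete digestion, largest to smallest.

96, 19, 7 bp

MluI sites (ACGCGT) start at positions 96, 115.
MluI cuts after the first base of each site, so after positions 96, 115.
Linear molecule, 2 cuts → 3 fragments:
  1–96 → 96 bp
  97–115 → 19 bp
  116–122 → 7 bp
Sorted largest to smallest: 96, 19, 7 bp.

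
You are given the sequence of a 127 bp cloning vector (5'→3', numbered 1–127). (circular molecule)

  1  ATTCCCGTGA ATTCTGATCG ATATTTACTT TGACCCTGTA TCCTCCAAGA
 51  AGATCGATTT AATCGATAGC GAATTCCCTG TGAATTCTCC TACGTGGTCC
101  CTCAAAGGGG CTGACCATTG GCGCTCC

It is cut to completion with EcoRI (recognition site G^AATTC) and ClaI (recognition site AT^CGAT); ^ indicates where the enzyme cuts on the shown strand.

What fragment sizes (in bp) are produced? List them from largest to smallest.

54, 36, 11, 9, 9, 8 bp

EcoRI sites (GAATTC) start at positions 9, 71, 82.
EcoRI cuts after the first base of each site, so after positions 9, 71, 82.
ClaI sites (ATCGAT) start at positions 17, 53, 62.
ClaI cuts after base 2 of each site, so after positions 18, 54, 63.
Combined cut positions: 9, 18, 54, 63, 71, 82.
Circular molecule, 6 cuts → 6 fragments:
  10–18 → 9 bp
  19–54 → 36 bp
  55–63 → 9 bp
  64–71 → 8 bp
  72–82 → 11 bp
  83–127 then 1–9 → 45 + 9 = 54 bp
Sorted largest to smallest: 54, 36, 11, 9, 9, 8 bp.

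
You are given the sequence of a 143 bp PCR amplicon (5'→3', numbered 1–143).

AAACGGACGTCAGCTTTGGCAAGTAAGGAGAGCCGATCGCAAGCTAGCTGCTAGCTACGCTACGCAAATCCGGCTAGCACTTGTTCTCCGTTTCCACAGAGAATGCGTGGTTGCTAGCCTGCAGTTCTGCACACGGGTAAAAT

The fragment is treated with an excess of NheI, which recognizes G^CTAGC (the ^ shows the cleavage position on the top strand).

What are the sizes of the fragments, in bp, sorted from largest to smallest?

43, 40, 30, 23, 7 bp

NheI sites (GCTAGC) start at positions 43, 50, 73, 113.
NheI cuts after the first base of each site, so after positions 43, 50, 73, 113.
Linear molecule, 4 cuts → 5 fragments:
  1–43 → 43 bp
  44–50 → 7 bp
  51–73 → 23 bp
  74–113 → 40 bp
  114–143 → 30 bp
Sorted largest to smallest: 43, 40, 30, 23, 7 bp.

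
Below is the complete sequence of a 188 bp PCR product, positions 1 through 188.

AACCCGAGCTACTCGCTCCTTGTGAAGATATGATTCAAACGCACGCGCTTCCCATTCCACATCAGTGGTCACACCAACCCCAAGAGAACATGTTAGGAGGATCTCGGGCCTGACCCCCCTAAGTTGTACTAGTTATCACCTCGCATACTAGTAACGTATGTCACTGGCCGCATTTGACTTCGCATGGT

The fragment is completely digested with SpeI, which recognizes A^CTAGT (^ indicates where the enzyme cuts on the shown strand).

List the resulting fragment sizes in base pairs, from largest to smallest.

128, 41, 19 bp

SpeI sites (ACTAGT) start at positions 128, 147.
SpeI cuts after the first base of each site, so after positions 128, 147.
Linear molecule, 2 cuts → 3 fragments:
  1–128 → 128 bp
  129–147 → 19 bp
  148–188 → 41 bp
Sorted largest to smallest: 128, 41, 19 bp.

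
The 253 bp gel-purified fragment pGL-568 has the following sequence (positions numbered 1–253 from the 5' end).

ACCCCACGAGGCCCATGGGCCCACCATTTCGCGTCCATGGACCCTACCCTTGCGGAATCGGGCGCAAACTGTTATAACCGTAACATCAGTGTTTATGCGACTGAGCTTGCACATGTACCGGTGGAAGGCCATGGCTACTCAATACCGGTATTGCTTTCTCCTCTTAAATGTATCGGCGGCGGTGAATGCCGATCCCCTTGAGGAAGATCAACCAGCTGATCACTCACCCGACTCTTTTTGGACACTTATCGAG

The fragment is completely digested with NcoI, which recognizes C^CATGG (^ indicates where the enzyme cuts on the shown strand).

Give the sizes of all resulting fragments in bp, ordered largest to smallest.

NcoI sites (CCATGG) start at positions 13, 35, 129.
NcoI cuts after the first base of each site, so after positions 13, 35, 129.
Linear molecule, 3 cuts → 4 fragments:
  1–13 → 13 bp
  14–35 → 22 bp
  36–129 → 94 bp
  130–253 → 124 bp
Sorted largest to smallest: 124, 94, 22, 13 bp.

124, 94, 22, 13 bp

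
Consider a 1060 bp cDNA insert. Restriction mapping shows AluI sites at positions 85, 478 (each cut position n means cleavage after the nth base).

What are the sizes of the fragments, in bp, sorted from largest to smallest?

Linear molecule, 2 cuts → 3 fragments:
  85 − 0 = 85 bp
  478 − 85 = 393 bp
  1060 − 478 = 582 bp
Sorted largest to smallest: 582, 393, 85 bp.

582, 393, 85 bp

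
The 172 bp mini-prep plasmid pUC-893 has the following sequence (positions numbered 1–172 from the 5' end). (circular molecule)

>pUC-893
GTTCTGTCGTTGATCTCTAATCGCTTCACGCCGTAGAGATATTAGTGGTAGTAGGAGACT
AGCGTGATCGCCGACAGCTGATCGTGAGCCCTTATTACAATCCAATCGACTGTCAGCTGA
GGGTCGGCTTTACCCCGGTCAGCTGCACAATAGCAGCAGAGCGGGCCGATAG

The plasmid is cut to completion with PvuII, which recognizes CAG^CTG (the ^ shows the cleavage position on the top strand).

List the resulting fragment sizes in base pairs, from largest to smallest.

PvuII sites (CAGCTG) start at positions 75, 114, 140.
PvuII cuts after base 3 of each site, so after positions 77, 116, 142.
Circular molecule, 3 cuts → 3 fragments:
  78–116 → 39 bp
  117–142 → 26 bp
  143–172 then 1–77 → 30 + 77 = 107 bp
Sorted largest to smallest: 107, 39, 26 bp.

107, 39, 26 bp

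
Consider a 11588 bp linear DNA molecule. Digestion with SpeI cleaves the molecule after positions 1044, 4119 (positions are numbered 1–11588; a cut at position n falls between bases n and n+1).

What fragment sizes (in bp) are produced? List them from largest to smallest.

Linear molecule, 2 cuts → 3 fragments:
  1044 − 0 = 1044 bp
  4119 − 1044 = 3075 bp
  11588 − 4119 = 7469 bp
Sorted largest to smallest: 7469, 3075, 1044 bp.

7469, 3075, 1044 bp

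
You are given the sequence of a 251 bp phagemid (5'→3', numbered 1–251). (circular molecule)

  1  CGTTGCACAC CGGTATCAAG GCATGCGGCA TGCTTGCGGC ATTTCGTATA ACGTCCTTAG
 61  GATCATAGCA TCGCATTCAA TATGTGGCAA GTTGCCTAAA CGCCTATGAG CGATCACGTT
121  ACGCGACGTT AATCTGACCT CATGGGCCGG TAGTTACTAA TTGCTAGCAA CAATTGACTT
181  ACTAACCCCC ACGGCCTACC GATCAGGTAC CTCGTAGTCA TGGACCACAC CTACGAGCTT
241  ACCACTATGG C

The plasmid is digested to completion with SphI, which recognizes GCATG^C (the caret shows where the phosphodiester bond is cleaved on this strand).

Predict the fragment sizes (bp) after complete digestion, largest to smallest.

244, 7 bp

SphI sites (GCATGC) start at positions 21, 28.
SphI cuts after base 5 of each site (before the last base), so after positions 25, 32.
Circular molecule, 2 cuts → 2 fragments:
  26–32 → 7 bp
  33–251 then 1–25 → 219 + 25 = 244 bp
Sorted largest to smallest: 244, 7 bp.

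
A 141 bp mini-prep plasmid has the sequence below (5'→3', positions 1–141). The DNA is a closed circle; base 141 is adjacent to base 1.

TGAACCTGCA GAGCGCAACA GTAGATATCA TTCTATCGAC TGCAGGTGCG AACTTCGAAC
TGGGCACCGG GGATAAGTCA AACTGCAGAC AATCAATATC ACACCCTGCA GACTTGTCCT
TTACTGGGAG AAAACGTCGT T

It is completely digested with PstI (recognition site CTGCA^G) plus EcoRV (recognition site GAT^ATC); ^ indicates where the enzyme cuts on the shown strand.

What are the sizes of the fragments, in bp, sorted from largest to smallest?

PstI sites (CTGCAG) start at positions 6, 40, 83, 106.
PstI cuts after base 5 of each site (before the last base), so after positions 10, 44, 87, 110.
The EcoRV site (GATATC) starts at position 24.
EcoRV cuts after base 3 of each site, so after position 26.
Combined cut positions: 10, 26, 44, 87, 110.
Circular molecule, 5 cuts → 5 fragments:
  11–26 → 16 bp
  27–44 → 18 bp
  45–87 → 43 bp
  88–110 → 23 bp
  111–141 then 1–10 → 31 + 10 = 41 bp
Sorted largest to smallest: 43, 41, 23, 18, 16 bp.

43, 41, 23, 18, 16 bp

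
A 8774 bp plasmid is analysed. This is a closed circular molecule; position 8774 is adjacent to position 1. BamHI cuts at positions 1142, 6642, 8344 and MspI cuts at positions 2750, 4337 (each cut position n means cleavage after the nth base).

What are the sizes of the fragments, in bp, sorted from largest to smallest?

2305, 1702, 1608, 1587, 1572 bp

Combined cut positions (sorted): 1142, 2750, 4337, 6642, 8344.
Circular molecule, 5 cuts → 5 fragments:
  2750 − 1142 = 1608 bp
  4337 − 2750 = 1587 bp
  6642 − 4337 = 2305 bp
  8344 − 6642 = 1702 bp
  wrap: 8774 − 8344 + 1142 = 1572 bp
Sorted largest to smallest: 2305, 1702, 1608, 1587, 1572 bp.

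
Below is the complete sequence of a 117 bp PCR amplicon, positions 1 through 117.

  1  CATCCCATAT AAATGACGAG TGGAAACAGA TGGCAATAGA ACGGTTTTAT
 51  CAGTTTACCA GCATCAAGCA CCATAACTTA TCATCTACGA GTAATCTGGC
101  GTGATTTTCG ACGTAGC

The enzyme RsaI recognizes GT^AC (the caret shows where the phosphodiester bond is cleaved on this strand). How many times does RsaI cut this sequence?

0

No occurrence of GTAC is present in the sequence.
RsaI does not cut: 0 sites.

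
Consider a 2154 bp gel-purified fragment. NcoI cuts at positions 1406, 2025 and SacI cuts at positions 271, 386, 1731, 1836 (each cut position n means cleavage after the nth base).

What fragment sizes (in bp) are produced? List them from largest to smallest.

1020, 325, 271, 189, 129, 115, 105 bp

Combined cut positions (sorted): 271, 386, 1406, 1731, 1836, 2025.
Linear molecule, 6 cuts → 7 fragments:
  271 − 0 = 271 bp
  386 − 271 = 115 bp
  1406 − 386 = 1020 bp
  1731 − 1406 = 325 bp
  1836 − 1731 = 105 bp
  2025 − 1836 = 189 bp
  2154 − 2025 = 129 bp
Sorted largest to smallest: 1020, 325, 271, 189, 129, 115, 105 bp.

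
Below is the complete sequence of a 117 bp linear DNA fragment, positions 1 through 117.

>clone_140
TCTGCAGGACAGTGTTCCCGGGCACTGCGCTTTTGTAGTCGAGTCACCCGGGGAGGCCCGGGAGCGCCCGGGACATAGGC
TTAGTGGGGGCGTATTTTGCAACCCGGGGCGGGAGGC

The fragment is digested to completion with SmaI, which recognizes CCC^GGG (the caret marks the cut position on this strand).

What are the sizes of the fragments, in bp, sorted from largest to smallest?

36, 30, 19, 12, 10, 10 bp

SmaI sites (CCCGGG) start at positions 17, 47, 57, 67, 103.
SmaI cuts after base 3 of each site, so after positions 19, 49, 59, 69, 105.
Linear molecule, 5 cuts → 6 fragments:
  1–19 → 19 bp
  20–49 → 30 bp
  50–59 → 10 bp
  60–69 → 10 bp
  70–105 → 36 bp
  106–117 → 12 bp
Sorted largest to smallest: 36, 30, 19, 12, 10, 10 bp.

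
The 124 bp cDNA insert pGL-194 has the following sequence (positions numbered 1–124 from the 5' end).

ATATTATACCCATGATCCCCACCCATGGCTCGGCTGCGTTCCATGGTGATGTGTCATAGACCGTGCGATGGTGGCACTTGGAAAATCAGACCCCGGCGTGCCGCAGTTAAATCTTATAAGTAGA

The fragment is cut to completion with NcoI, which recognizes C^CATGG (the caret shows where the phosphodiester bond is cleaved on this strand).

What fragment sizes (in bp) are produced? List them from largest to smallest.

NcoI sites (CCATGG) start at positions 23, 41.
NcoI cuts after the first base of each site, so after positions 23, 41.
Linear molecule, 2 cuts → 3 fragments:
  1–23 → 23 bp
  24–41 → 18 bp
  42–124 → 83 bp
Sorted largest to smallest: 83, 23, 18 bp.

83, 23, 18 bp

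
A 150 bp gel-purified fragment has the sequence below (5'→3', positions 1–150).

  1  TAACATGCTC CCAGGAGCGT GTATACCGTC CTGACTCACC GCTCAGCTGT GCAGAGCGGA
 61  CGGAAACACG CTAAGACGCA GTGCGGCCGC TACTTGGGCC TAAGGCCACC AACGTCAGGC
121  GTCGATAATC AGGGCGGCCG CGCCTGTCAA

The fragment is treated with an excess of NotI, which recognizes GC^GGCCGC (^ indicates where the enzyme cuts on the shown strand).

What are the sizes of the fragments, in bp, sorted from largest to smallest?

84, 51, 15 bp

NotI sites (GCGGCCGC) start at positions 83, 134.
NotI cuts after base 2 of each site, so after positions 84, 135.
Linear molecule, 2 cuts → 3 fragments:
  1–84 → 84 bp
  85–135 → 51 bp
  136–150 → 15 bp
Sorted largest to smallest: 84, 51, 15 bp.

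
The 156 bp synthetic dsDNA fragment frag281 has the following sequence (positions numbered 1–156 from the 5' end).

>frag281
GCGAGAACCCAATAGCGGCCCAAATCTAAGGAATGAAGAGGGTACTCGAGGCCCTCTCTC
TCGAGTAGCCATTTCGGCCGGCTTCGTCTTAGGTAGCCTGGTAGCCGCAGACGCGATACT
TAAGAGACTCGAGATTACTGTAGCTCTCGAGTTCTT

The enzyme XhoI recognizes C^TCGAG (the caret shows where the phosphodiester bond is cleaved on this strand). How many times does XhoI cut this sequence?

CTCGAG occurs starting at positions 45, 60, 128, 146.
XhoI cuts at 4 sites.

4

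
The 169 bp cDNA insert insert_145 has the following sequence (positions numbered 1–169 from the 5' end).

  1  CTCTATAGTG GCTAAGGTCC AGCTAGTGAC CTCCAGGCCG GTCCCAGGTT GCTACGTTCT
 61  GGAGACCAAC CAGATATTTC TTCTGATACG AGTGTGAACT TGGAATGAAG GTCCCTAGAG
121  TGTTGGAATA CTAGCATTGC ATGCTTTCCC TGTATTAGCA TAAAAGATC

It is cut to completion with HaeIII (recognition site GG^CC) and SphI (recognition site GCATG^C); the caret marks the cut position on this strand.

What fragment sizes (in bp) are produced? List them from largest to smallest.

106, 37, 26 bp

The HaeIII site (GGCC) starts at position 36.
HaeIII cuts after base 2 of each site, so after position 37.
The SphI site (GCATGC) starts at position 139.
SphI cuts after base 5 of each site (before the last base), so after position 143.
Combined cut positions: 37, 143.
Linear molecule, 2 cuts → 3 fragments:
  1–37 → 37 bp
  38–143 → 106 bp
  144–169 → 26 bp
Sorted largest to smallest: 106, 37, 26 bp.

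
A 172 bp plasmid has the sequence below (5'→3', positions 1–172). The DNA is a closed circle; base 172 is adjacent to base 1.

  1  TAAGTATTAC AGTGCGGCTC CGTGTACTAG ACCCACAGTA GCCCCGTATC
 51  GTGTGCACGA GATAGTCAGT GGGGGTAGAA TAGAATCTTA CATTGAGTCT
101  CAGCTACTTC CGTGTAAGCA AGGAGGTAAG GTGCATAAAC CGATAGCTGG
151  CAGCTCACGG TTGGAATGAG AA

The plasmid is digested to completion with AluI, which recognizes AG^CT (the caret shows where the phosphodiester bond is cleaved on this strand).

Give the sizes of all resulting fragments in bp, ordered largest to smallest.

122, 43, 7 bp

AluI sites (AGCT) start at positions 102, 145, 152.
AluI cuts after base 2 of each site, so after positions 103, 146, 153.
Circular molecule, 3 cuts → 3 fragments:
  104–146 → 43 bp
  147–153 → 7 bp
  154–172 then 1–103 → 19 + 103 = 122 bp
Sorted largest to smallest: 122, 43, 7 bp.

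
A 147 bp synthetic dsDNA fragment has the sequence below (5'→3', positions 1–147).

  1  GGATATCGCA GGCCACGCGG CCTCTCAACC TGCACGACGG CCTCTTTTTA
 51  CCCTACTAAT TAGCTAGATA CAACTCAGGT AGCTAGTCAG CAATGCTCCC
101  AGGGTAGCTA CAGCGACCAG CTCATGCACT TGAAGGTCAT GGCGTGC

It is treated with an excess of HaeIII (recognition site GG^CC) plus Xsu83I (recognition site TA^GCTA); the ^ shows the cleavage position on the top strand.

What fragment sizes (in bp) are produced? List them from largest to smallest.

HaeIII sites (GGCC) start at positions 11, 19, 39.
HaeIII cuts after base 2 of each site, so after positions 12, 20, 40.
Xsu83I sites (TAGCTA) start at positions 61, 80, 105.
Xsu83I cuts after base 2 of each site, so after positions 62, 81, 106.
Combined cut positions: 12, 20, 40, 62, 81, 106.
Linear molecule, 6 cuts → 7 fragments:
  1–12 → 12 bp
  13–20 → 8 bp
  21–40 → 20 bp
  41–62 → 22 bp
  63–81 → 19 bp
  82–106 → 25 bp
  107–147 → 41 bp
Sorted largest to smallest: 41, 25, 22, 20, 19, 12, 8 bp.

41, 25, 22, 20, 19, 12, 8 bp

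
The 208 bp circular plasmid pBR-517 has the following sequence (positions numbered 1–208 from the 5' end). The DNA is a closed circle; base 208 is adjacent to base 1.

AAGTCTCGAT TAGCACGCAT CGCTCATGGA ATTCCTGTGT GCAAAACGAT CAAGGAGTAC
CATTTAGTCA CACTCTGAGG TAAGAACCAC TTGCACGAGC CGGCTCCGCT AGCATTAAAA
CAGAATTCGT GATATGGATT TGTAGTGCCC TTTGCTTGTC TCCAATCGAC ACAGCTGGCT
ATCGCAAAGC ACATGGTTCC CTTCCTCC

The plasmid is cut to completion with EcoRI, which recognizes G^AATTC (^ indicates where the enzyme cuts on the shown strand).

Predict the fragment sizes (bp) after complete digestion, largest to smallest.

EcoRI sites (GAATTC) start at positions 29, 123.
EcoRI cuts after the first base of each site, so after positions 29, 123.
Circular molecule, 2 cuts → 2 fragments:
  30–123 → 94 bp
  124–208 then 1–29 → 85 + 29 = 114 bp
Sorted largest to smallest: 114, 94 bp.

114, 94 bp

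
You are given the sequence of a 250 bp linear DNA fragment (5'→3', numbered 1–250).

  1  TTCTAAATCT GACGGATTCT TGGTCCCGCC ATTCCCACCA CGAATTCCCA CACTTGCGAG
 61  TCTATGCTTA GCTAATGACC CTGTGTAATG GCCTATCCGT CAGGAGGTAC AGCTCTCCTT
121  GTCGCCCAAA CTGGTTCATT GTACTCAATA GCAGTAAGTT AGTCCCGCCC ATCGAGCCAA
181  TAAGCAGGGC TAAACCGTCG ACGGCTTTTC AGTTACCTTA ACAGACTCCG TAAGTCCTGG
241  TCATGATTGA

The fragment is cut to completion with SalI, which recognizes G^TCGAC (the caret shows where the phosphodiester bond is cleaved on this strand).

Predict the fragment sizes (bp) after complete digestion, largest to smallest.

The SalI site (GTCGAC) starts at position 197.
SalI cuts after the first base of each site, so after position 197.
Linear molecule, 1 cut → 2 fragments:
  1–197 → 197 bp
  198–250 → 53 bp
Sorted largest to smallest: 197, 53 bp.

197, 53 bp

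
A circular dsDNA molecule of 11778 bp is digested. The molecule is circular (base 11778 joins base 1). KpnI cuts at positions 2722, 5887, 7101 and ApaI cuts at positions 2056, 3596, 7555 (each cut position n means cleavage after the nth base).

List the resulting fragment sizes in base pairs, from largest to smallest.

6279, 2291, 1214, 874, 666, 454 bp

Combined cut positions (sorted): 2056, 2722, 3596, 5887, 7101, 7555.
Circular molecule, 6 cuts → 6 fragments:
  2722 − 2056 = 666 bp
  3596 − 2722 = 874 bp
  5887 − 3596 = 2291 bp
  7101 − 5887 = 1214 bp
  7555 − 7101 = 454 bp
  wrap: 11778 − 7555 + 2056 = 6279 bp
Sorted largest to smallest: 6279, 2291, 1214, 874, 666, 454 bp.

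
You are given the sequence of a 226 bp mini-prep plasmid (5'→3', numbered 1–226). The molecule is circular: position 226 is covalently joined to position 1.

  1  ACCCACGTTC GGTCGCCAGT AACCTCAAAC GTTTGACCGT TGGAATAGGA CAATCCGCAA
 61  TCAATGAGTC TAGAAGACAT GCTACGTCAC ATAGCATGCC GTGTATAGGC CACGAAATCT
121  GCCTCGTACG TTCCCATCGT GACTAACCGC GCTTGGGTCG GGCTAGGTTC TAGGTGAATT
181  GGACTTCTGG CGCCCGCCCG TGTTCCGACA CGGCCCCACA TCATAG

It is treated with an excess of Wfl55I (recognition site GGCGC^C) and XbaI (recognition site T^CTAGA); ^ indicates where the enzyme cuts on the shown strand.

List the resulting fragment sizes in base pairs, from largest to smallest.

124, 102 bp

The Wfl55I site (GGCGCC) starts at position 189.
Wfl55I cuts after base 5 of each site (before the last base), so after position 193.
The XbaI site (TCTAGA) starts at position 69.
XbaI cuts after the first base of each site, so after position 69.
Combined cut positions: 69, 193.
Circular molecule, 2 cuts → 2 fragments:
  70–193 → 124 bp
  194–226 then 1–69 → 33 + 69 = 102 bp
Sorted largest to smallest: 124, 102 bp.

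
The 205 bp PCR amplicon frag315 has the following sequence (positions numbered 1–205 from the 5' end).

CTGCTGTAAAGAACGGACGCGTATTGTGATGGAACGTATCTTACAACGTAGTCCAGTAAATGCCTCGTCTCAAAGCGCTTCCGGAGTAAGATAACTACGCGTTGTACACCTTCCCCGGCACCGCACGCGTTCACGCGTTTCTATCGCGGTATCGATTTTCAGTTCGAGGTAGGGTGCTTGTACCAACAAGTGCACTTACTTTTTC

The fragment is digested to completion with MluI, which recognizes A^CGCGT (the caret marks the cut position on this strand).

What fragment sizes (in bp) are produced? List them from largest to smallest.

80, 72, 28, 17, 8 bp

MluI sites (ACGCGT) start at positions 17, 97, 125, 133.
MluI cuts after the first base of each site, so after positions 17, 97, 125, 133.
Linear molecule, 4 cuts → 5 fragments:
  1–17 → 17 bp
  18–97 → 80 bp
  98–125 → 28 bp
  126–133 → 8 bp
  134–205 → 72 bp
Sorted largest to smallest: 80, 72, 28, 17, 8 bp.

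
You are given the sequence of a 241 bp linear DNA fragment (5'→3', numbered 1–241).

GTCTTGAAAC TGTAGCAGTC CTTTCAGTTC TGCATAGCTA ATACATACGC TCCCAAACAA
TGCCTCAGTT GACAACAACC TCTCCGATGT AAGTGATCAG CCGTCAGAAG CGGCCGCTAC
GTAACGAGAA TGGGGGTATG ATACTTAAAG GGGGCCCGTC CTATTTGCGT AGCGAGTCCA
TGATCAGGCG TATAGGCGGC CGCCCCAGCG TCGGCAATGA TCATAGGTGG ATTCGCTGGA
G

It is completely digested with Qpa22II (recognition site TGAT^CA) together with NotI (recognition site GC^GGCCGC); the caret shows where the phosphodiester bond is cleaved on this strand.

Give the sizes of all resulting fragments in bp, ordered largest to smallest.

97, 73, 24, 20, 14, 13 bp

Qpa22II sites (TGATCA) start at positions 94, 181, 218.
Qpa22II cuts after base 4 of each site, so after positions 97, 184, 221.
NotI sites (GCGGCCGC) start at positions 110, 196.
NotI cuts after base 2 of each site, so after positions 111, 197.
Combined cut positions: 97, 111, 184, 197, 221.
Linear molecule, 5 cuts → 6 fragments:
  1–97 → 97 bp
  98–111 → 14 bp
  112–184 → 73 bp
  185–197 → 13 bp
  198–221 → 24 bp
  222–241 → 20 bp
Sorted largest to smallest: 97, 73, 24, 20, 14, 13 bp.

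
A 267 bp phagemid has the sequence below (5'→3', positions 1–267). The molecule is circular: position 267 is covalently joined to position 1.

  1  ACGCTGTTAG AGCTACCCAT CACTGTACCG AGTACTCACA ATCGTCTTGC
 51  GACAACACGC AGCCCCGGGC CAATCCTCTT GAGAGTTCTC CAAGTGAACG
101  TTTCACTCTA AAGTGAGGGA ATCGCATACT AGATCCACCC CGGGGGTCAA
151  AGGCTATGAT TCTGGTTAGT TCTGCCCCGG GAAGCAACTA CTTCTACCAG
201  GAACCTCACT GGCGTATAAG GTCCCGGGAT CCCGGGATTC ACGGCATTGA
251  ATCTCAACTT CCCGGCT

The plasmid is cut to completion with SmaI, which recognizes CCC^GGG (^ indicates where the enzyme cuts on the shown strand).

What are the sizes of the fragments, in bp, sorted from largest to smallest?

SmaI sites (CCCGGG) start at positions 64, 139, 176, 223, 231.
SmaI cuts after base 3 of each site, so after positions 66, 141, 178, 225, 233.
Circular molecule, 5 cuts → 5 fragments:
  67–141 → 75 bp
  142–178 → 37 bp
  179–225 → 47 bp
  226–233 → 8 bp
  234–267 then 1–66 → 34 + 66 = 100 bp
Sorted largest to smallest: 100, 75, 47, 37, 8 bp.

100, 75, 47, 37, 8 bp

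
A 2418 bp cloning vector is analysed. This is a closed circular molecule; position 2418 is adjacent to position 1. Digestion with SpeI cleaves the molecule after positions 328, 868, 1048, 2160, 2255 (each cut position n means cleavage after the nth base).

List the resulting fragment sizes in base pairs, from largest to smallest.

Circular molecule, 5 cuts → 5 fragments:
  868 − 328 = 540 bp
  1048 − 868 = 180 bp
  2160 − 1048 = 1112 bp
  2255 − 2160 = 95 bp
  wrap: 2418 − 2255 + 328 = 491 bp
Sorted largest to smallest: 1112, 540, 491, 180, 95 bp.

1112, 540, 491, 180, 95 bp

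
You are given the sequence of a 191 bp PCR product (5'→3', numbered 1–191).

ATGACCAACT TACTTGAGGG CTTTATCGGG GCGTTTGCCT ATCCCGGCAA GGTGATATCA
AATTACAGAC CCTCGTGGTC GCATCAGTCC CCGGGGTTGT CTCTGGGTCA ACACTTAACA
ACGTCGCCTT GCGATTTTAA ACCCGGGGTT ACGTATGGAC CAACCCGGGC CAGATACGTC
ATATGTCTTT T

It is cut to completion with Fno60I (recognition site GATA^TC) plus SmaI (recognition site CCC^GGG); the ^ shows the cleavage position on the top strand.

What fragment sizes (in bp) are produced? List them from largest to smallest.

57, 52, 35, 25, 22 bp

The Fno60I site (GATATC) starts at position 54.
Fno60I cuts after base 4 of each site, so after position 57.
SmaI sites (CCCGGG) start at positions 90, 142, 164.
SmaI cuts after base 3 of each site, so after positions 92, 144, 166.
Combined cut positions: 57, 92, 144, 166.
Linear molecule, 4 cuts → 5 fragments:
  1–57 → 57 bp
  58–92 → 35 bp
  93–144 → 52 bp
  145–166 → 22 bp
  167–191 → 25 bp
Sorted largest to smallest: 57, 52, 35, 25, 22 bp.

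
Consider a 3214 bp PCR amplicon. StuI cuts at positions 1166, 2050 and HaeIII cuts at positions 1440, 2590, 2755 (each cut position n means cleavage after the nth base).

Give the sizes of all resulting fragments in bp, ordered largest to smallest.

1166, 610, 540, 459, 274, 165 bp

Combined cut positions (sorted): 1166, 1440, 2050, 2590, 2755.
Linear molecule, 5 cuts → 6 fragments:
  1166 − 0 = 1166 bp
  1440 − 1166 = 274 bp
  2050 − 1440 = 610 bp
  2590 − 2050 = 540 bp
  2755 − 2590 = 165 bp
  3214 − 2755 = 459 bp
Sorted largest to smallest: 1166, 610, 540, 459, 274, 165 bp.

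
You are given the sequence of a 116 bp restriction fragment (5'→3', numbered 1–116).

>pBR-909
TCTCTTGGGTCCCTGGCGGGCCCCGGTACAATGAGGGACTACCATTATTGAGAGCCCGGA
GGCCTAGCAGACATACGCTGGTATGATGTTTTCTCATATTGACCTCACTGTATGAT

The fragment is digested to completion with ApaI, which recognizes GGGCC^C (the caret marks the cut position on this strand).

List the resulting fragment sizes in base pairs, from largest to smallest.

94, 22 bp

The ApaI site (GGGCCC) starts at position 18.
ApaI cuts after base 5 of each site (before the last base), so after position 22.
Linear molecule, 1 cut → 2 fragments:
  1–22 → 22 bp
  23–116 → 94 bp
Sorted largest to smallest: 94, 22 bp.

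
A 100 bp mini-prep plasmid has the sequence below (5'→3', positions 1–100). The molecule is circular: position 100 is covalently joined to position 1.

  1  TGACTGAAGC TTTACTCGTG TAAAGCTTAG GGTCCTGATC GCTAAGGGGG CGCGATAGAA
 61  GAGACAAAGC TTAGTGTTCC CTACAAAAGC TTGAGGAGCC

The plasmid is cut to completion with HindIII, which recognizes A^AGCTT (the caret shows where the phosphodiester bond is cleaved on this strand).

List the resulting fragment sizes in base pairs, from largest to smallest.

HindIII sites (AAGCTT) start at positions 7, 23, 67, 87.
HindIII cuts after the first base of each site, so after positions 7, 23, 67, 87.
Circular molecule, 4 cuts → 4 fragments:
  8–23 → 16 bp
  24–67 → 44 bp
  68–87 → 20 bp
  88–100 then 1–7 → 13 + 7 = 20 bp
Sorted largest to smallest: 44, 20, 20, 16 bp.

44, 20, 20, 16 bp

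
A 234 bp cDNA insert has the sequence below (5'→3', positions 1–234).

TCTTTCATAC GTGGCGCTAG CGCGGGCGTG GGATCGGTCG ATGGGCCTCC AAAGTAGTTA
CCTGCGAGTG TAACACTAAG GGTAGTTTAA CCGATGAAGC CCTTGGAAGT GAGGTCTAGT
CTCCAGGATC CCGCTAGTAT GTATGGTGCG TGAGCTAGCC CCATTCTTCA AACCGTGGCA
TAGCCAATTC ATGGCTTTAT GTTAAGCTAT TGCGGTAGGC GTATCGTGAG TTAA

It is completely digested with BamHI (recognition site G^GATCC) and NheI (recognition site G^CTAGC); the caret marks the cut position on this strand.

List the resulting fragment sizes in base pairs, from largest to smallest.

110, 80, 28, 16 bp

The BamHI site (GGATCC) starts at position 126.
BamHI cuts after the first base of each site, so after position 126.
NheI sites (GCTAGC) start at positions 16, 154.
NheI cuts after the first base of each site, so after positions 16, 154.
Combined cut positions: 16, 126, 154.
Linear molecule, 3 cuts → 4 fragments:
  1–16 → 16 bp
  17–126 → 110 bp
  127–154 → 28 bp
  155–234 → 80 bp
Sorted largest to smallest: 110, 80, 28, 16 bp.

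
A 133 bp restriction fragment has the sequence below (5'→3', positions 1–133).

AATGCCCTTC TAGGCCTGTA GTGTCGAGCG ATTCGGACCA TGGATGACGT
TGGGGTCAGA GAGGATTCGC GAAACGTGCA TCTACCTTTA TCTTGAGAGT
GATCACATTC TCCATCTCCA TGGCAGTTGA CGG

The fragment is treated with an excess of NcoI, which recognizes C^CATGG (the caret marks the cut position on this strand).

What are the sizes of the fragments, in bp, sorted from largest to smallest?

80, 38, 15 bp

NcoI sites (CCATGG) start at positions 38, 118.
NcoI cuts after the first base of each site, so after positions 38, 118.
Linear molecule, 2 cuts → 3 fragments:
  1–38 → 38 bp
  39–118 → 80 bp
  119–133 → 15 bp
Sorted largest to smallest: 80, 38, 15 bp.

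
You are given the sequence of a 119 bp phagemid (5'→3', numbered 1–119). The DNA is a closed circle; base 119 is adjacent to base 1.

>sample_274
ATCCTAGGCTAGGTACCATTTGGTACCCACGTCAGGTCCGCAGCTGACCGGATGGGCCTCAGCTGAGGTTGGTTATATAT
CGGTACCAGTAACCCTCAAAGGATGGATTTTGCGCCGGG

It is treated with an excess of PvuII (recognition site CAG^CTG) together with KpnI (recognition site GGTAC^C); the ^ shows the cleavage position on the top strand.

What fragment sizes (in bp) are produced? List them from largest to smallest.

49, 24, 19, 17, 10 bp

PvuII sites (CAGCTG) start at positions 41, 60.
PvuII cuts after base 3 of each site, so after positions 43, 62.
KpnI sites (GGTACC) start at positions 12, 22, 82.
KpnI cuts after base 5 of each site (before the last base), so after positions 16, 26, 86.
Combined cut positions: 16, 26, 43, 62, 86.
Circular molecule, 5 cuts → 5 fragments:
  17–26 → 10 bp
  27–43 → 17 bp
  44–62 → 19 bp
  63–86 → 24 bp
  87–119 then 1–16 → 33 + 16 = 49 bp
Sorted largest to smallest: 49, 24, 19, 17, 10 bp.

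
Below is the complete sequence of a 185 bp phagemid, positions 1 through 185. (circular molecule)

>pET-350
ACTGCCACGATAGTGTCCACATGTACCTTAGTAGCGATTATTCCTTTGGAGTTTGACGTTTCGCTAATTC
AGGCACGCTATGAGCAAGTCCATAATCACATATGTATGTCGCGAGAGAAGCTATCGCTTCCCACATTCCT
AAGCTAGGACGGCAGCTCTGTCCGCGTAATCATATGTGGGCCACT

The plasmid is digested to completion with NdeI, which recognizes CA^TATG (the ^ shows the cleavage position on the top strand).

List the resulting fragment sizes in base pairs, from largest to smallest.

NdeI sites (CATATG) start at positions 99, 171.
NdeI cuts after base 2 of each site, so after positions 100, 172.
Circular molecule, 2 cuts → 2 fragments:
  101–172 → 72 bp
  173–185 then 1–100 → 13 + 100 = 113 bp
Sorted largest to smallest: 113, 72 bp.

113, 72 bp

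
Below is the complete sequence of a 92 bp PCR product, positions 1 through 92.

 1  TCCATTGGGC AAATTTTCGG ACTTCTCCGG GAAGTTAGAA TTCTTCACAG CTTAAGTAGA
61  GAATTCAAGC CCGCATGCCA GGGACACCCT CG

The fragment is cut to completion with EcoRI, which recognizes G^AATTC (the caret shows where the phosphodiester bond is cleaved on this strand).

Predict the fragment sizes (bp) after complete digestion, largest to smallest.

EcoRI sites (GAATTC) start at positions 38, 61.
EcoRI cuts after the first base of each site, so after positions 38, 61.
Linear molecule, 2 cuts → 3 fragments:
  1–38 → 38 bp
  39–61 → 23 bp
  62–92 → 31 bp
Sorted largest to smallest: 38, 31, 23 bp.

38, 31, 23 bp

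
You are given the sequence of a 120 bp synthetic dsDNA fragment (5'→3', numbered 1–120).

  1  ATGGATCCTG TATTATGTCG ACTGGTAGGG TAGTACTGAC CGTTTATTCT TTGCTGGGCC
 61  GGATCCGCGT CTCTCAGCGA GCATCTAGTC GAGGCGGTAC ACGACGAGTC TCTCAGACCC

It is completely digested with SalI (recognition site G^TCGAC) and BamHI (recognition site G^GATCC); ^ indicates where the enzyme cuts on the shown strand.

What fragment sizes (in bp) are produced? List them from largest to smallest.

The SalI site (GTCGAC) starts at position 17.
SalI cuts after the first base of each site, so after position 17.
BamHI sites (GGATCC) start at positions 3, 61.
BamHI cuts after the first base of each site, so after positions 3, 61.
Combined cut positions: 3, 17, 61.
Linear molecule, 3 cuts → 4 fragments:
  1–3 → 3 bp
  4–17 → 14 bp
  18–61 → 44 bp
  62–120 → 59 bp
Sorted largest to smallest: 59, 44, 14, 3 bp.

59, 44, 14, 3 bp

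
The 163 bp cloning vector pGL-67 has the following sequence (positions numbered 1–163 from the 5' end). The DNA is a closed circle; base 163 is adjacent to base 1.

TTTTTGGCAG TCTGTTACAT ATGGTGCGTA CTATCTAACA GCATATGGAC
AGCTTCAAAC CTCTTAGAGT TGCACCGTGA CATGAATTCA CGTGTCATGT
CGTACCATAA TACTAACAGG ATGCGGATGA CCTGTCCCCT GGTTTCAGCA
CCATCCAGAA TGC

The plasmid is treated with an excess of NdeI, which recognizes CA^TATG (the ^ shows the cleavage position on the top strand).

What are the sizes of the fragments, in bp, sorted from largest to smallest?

NdeI sites (CATATG) start at positions 18, 42.
NdeI cuts after base 2 of each site, so after positions 19, 43.
Circular molecule, 2 cuts → 2 fragments:
  20–43 → 24 bp
  44–163 then 1–19 → 120 + 19 = 139 bp
Sorted largest to smallest: 139, 24 bp.

139, 24 bp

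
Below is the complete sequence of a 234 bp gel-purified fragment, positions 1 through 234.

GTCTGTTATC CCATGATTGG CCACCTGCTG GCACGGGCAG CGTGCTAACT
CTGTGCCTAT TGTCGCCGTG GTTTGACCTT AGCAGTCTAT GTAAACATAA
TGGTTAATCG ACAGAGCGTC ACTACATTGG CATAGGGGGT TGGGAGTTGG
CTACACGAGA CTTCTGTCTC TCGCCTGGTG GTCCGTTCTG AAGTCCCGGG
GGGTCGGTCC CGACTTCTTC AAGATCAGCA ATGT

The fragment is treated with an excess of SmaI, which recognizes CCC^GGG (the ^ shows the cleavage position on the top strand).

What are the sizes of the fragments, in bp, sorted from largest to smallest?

197, 37 bp

The SmaI site (CCCGGG) starts at position 195.
SmaI cuts after base 3 of each site, so after position 197.
Linear molecule, 1 cut → 2 fragments:
  1–197 → 197 bp
  198–234 → 37 bp
Sorted largest to smallest: 197, 37 bp.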